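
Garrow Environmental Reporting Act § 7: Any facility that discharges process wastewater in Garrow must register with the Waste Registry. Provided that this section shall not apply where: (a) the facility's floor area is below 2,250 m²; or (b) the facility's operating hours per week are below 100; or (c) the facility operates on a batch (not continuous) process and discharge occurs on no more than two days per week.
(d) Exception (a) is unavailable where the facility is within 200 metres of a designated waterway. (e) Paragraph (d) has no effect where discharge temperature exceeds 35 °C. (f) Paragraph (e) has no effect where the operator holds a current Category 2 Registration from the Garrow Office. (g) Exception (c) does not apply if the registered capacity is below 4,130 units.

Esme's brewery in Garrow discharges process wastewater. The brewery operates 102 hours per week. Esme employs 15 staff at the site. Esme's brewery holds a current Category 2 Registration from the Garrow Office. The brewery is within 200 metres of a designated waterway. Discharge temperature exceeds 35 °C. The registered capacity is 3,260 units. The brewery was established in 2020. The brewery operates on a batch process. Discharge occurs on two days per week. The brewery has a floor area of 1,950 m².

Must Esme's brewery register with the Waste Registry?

Yes — Esme's brewery must register with the Waste Registry.

Exception (a)'s conditions are all satisfied: the facility's floor area is 1,950 m², below the 2,250 m² limit. However, paragraphs (d)–(f) must be considered: (d) operates against (a): the brewery is within 200 m of a designated waterway. (e) would limit (d) — discharge temperature exceeds 35 °C — but (f) sets (e) aside: (f) operates against (e): a current Category 2 Registration is held. So (a) is unavailable.
Exception (b) requires that the facility's operating hours per week are below 100; but the facility's operating hours per week are 102, not below 100, so (b) is unavailable.
Exception (c)'s conditions are all satisfied: the facility operates on a batch process; discharge occurs on no more than two days per week. Turning to paragraph (g): (g) operates — the registered capacity is 3,260 units, below the 4,130 units limit. (c) is therefore removed.
No exception applies. The general rule governs.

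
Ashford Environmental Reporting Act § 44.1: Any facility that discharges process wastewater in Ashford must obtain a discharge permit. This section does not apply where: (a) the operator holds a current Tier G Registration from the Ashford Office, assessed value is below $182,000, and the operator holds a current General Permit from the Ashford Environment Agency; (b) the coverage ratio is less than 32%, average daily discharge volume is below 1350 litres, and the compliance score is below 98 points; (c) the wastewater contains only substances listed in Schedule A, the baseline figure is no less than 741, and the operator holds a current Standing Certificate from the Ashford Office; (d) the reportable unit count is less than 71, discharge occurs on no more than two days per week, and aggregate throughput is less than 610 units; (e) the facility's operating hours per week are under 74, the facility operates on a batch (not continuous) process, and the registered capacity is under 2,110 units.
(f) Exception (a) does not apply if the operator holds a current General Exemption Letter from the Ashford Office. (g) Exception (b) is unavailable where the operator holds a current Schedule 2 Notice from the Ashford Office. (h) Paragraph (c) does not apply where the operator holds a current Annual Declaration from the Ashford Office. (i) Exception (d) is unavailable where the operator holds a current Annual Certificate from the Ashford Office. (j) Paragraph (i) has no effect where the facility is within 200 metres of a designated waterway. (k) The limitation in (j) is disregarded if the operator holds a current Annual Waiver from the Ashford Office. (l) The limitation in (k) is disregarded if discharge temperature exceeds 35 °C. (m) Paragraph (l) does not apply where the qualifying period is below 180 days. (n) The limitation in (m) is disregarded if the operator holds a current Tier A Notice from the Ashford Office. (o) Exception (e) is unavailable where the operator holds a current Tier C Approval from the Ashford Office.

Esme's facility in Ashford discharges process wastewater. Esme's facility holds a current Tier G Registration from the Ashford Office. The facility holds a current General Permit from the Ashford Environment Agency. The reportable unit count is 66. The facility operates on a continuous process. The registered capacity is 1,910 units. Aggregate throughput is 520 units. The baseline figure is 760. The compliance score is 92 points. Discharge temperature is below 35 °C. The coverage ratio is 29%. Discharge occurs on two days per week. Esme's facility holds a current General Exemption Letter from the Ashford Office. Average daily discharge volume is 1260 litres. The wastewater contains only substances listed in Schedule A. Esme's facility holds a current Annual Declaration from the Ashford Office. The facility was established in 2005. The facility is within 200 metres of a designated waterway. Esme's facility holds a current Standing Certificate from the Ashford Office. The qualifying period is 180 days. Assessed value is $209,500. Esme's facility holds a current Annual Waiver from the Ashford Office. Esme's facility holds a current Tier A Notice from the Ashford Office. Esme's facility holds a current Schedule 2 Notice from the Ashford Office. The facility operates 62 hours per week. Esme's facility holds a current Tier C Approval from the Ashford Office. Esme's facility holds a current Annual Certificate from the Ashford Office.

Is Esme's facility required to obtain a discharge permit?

Yes — Esme's facility must obtain a discharge permit.

Exception (a) does not apply: assessed value is $209,500, not below $182,000.
Exception (b): the coverage ratio is 29%, less than the 32% limit; average daily discharge volume is 1260 litres, below the 1350 litres limit; the compliance score is 92 points, below the 98 points limit — every condition holds. But: (g) operates against (b): a current Schedule 2 Notice is held. Exception (b) does not apply.
All of (c)'s requirements are met (the wastewater is Schedule-A-only; the baseline figure is 760, meeting the 741 threshold; a current Standing Certificate is held). But applying paragraph (h): (h) operates — a current Annual Declaration is held. (c) is therefore removed.
Exception (d)'s conditions are all satisfied: the reportable unit count is 66, less than the 71 limit; discharge occurs on no more than two days per week; aggregate throughput is 520 units, less than the 610 units limit. But: (i) operates against (d): a current Annual Certificate is held. (j) is engaged (the facility is within 200 m of a designated waterway), but is displaced by (k): (k) is triggered — a current Annual Waiver is held. (l), which would lift (k), does not operate here — discharge temperature is below 35 °C. (d) is therefore removed.
Exception (e) fails — the facility operates on a continuous process.
No exception applies. The general rule governs.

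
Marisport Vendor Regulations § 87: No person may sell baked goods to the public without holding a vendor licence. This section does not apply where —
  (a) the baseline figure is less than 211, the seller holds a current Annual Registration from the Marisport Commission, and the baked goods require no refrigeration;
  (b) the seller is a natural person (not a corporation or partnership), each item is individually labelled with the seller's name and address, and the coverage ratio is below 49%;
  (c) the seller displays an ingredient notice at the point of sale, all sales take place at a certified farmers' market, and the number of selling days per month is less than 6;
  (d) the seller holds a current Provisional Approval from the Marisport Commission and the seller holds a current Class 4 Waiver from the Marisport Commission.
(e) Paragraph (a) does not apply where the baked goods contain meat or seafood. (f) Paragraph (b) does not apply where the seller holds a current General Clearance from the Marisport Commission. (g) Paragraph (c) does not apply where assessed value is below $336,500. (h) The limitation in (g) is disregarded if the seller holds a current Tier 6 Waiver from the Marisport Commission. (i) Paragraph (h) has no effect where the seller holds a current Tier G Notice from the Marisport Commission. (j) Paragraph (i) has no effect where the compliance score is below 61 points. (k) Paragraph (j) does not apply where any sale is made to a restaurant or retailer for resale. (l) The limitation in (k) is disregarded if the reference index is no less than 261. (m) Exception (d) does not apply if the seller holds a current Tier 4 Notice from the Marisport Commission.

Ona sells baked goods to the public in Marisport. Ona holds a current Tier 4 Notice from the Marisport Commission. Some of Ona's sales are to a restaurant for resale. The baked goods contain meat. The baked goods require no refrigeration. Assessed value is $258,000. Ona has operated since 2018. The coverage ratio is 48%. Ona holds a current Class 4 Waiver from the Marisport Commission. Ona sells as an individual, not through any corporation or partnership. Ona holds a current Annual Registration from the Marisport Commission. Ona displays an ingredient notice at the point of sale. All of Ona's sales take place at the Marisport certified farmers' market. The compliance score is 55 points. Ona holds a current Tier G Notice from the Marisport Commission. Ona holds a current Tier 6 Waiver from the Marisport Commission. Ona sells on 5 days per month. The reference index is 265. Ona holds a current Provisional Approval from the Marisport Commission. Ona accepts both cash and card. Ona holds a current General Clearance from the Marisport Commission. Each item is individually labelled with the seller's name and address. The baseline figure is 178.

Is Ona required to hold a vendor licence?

All of (a)'s requirements are met (the baseline figure is 178, less than the 211 limit; a current Annual Registration is held; the baked goods are shelf-stable). Turning to paragraph (e): (e) operates against (a): the baked goods contain meat. Exception (a) does not apply.
Exception (b)'s conditions are all satisfied: the seller is a natural person; items are individually labelled; the coverage ratio is 48%, below the 49% limit. Turning to paragraph (f): (f) operates against (b): a current General Clearance is held. (b) is therefore removed.
Exception (c) is satisfied on its face — an ingredient notice is displayed; all sales are at a certified farmers' market; the number of selling days per month is 5, less than the 6 limit. Applying paragraphs (g)–(l): (g) is engaged (assessed value is $258,000, below the $336,500 limit), but is overridden by (h): (h) operates against (g): a current Tier 6 Waiver is held. (i) would limit (h) — a current Tier G Notice is held — but (j) sets (i) aside: (j) operates against (i): the compliance score is 55 points, below the 61 points limit. (k) is engaged (some sales are to a restaurant for resale), but is set aside by (l): (l) operates against (k): the reference index is 265, meeting the 261 threshold. So (c) applies.
Exception (d): a current Provisional Approval is held; a current Class 4 Waiver is held — every condition holds. But: (m) operates — a current Tier 4 Notice is held. Exception (d) does not apply.

No — exception (c) applies; Ona is not required to hold a vendor licence.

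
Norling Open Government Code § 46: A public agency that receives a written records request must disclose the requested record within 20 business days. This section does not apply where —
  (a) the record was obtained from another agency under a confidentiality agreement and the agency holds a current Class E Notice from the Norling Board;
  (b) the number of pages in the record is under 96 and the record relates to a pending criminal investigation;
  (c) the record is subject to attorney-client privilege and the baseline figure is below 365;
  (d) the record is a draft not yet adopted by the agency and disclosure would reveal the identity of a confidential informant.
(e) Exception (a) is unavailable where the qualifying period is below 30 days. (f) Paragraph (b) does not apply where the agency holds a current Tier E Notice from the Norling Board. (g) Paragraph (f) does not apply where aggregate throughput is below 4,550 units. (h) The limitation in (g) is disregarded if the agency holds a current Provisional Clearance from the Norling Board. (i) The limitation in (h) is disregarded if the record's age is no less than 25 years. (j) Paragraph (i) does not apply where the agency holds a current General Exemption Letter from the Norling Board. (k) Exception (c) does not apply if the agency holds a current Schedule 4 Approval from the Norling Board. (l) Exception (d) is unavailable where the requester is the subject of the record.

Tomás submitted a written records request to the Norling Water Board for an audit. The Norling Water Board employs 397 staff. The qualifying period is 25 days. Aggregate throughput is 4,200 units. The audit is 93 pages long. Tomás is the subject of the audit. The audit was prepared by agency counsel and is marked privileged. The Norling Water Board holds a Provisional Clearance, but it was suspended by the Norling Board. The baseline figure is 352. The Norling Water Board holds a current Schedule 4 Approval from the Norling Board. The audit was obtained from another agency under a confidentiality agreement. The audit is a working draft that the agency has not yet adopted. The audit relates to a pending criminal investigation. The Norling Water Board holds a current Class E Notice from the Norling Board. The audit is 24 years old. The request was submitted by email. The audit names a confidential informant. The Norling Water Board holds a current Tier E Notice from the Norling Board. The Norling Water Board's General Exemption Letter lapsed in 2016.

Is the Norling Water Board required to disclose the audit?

No — exception (b) applies; the Norling Water Board is not required to disclose the audit.

Exception (a) is satisfied on its face — the audit was obtained under a confidentiality agreement; a current Class E Notice is held. Turning to paragraph (e): (e) is triggered — the qualifying period is 25 days, below the 30 days limit. Exception (a) does not apply.
Exception (b) is satisfied on its face — the number of pages in the record is 93, under the 96 limit; the audit relates to a pending investigation. Considering the limiting provisions: (f) would limit (b) — a current Tier E Notice is held — but (g) sets (f) aside: (g) operates — aggregate throughput is 4,200 units, below the 4,550 units limit. (h), which would lift (g), is inapplicable — the Provisional Clearance is not current. Exception (b) stands.
Exception (c): the audit is privileged; the baseline figure is 352, below the 365 limit — every condition holds. But applying paragraph (k): (k) operates against (c): a current Schedule 4 Approval is held. So (c) is unavailable.
All of (d)'s requirements are met (the audit is an unadopted draft; the audit names a confidential informant). Turning to paragraph (l): (l) is engaged — Tomás is the subject of the audit. So (d) is unavailable.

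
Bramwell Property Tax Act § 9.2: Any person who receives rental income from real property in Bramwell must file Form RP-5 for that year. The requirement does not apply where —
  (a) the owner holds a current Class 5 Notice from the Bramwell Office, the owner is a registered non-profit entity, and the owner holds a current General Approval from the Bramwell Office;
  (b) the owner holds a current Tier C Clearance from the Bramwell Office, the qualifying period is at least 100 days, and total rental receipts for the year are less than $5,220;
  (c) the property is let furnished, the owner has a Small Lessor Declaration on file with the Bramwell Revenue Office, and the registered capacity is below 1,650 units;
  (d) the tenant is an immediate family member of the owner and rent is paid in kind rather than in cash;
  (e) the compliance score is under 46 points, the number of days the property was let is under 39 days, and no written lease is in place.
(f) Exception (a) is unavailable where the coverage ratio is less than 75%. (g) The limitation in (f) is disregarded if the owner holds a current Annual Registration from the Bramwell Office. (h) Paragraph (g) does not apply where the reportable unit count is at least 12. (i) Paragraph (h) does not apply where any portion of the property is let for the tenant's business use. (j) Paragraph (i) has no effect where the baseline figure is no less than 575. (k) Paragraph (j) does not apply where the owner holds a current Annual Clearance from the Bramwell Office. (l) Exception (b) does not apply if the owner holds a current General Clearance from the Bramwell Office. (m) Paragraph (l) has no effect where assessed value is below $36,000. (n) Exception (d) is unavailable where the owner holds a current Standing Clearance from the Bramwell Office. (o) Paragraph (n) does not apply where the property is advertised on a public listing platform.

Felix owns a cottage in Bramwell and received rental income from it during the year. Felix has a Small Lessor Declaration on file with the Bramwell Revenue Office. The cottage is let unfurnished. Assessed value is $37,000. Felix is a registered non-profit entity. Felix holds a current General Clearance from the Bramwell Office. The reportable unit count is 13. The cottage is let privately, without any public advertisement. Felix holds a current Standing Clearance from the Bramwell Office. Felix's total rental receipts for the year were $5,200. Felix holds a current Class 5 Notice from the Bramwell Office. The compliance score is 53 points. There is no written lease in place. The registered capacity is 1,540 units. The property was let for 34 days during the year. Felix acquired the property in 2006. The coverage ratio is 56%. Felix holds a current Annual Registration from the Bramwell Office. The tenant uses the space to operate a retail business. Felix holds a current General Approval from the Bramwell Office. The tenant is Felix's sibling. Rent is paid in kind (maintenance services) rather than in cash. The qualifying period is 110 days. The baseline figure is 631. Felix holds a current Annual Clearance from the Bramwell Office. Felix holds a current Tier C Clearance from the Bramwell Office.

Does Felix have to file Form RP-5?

No — exception (a) applies; Felix is not required to file Form RP-5.

Exception (a): a current Class 5 Notice is held; Felix is a registered non-profit; a current General Approval is held — every condition holds. Applying paragraphs (f)–(k): (f) is engaged (the coverage ratio is 56%, less than the 75% limit), but is itself disapplied by (g): (g) operates against (f): a current Annual Registration is held. (h) is engaged (the reportable unit count is 13, meeting the 12 threshold), but is displaced by (i): (i) operates — the space is let for business use. (j) would limit (i) — the baseline figure is 631, meeting the 575 threshold — but (k) sets (j) aside: (k) is triggered — a current Annual Clearance is held. Exception (a) stands.
Exception (b) is satisfied on its face — a current Tier C Clearance is held; the qualifying period is 110 days, meeting the 100 days threshold; total rental receipts for the year are $5,200, less than the $5,220 limit. Turning to paragraphs (l)–(m): (l) is triggered — a current General Clearance is held. (m), which would lift (l), is inapplicable — assessed value is $37,000, not below $36,000. Exception (b) does not apply.
Exception (c) fails — the property is let unfurnished.
Exception (d) is satisfied on its face — the tenant is an immediate family member; rent is paid in kind. But: (n) operates against (d): a current Standing Clearance is held. (o), which would lift (n), does not operate here — the property is let privately without advertisement. So (d) is unavailable.
Exception (e) fails — the compliance score is 53 points, not under 46 points.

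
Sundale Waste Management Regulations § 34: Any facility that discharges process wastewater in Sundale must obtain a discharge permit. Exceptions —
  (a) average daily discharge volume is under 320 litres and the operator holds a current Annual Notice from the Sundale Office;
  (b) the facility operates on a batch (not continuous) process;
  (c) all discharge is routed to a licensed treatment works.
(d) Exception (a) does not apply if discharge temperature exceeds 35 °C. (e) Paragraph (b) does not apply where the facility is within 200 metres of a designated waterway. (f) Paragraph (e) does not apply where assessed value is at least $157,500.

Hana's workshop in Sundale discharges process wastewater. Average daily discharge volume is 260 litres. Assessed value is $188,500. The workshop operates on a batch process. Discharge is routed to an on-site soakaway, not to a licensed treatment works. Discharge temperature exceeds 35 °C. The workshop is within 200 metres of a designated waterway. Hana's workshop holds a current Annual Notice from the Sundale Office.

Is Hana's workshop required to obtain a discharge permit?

No — exception (b) applies; Hana's workshop is not required to obtain a discharge permit.

All of (a)'s requirements are met (average daily discharge volume is 260 litres, under the 320 litres limit; a current Annual Notice is held). Turning to paragraph (d): (d) is engaged — discharge temperature exceeds 35 °C. (a) is therefore removed.
All of (b)'s requirements are met (the facility operates on a batch process). Applying paragraphs (e)–(f): (e) operates (the workshop is within 200 m of a designated waterway), but yields to (f): (f) applies — assessed value is $188,500, meeting the $157,500 threshold. Exception (b) stands.
Exception (c) does not apply: discharge is not routed to a licensed treatment works.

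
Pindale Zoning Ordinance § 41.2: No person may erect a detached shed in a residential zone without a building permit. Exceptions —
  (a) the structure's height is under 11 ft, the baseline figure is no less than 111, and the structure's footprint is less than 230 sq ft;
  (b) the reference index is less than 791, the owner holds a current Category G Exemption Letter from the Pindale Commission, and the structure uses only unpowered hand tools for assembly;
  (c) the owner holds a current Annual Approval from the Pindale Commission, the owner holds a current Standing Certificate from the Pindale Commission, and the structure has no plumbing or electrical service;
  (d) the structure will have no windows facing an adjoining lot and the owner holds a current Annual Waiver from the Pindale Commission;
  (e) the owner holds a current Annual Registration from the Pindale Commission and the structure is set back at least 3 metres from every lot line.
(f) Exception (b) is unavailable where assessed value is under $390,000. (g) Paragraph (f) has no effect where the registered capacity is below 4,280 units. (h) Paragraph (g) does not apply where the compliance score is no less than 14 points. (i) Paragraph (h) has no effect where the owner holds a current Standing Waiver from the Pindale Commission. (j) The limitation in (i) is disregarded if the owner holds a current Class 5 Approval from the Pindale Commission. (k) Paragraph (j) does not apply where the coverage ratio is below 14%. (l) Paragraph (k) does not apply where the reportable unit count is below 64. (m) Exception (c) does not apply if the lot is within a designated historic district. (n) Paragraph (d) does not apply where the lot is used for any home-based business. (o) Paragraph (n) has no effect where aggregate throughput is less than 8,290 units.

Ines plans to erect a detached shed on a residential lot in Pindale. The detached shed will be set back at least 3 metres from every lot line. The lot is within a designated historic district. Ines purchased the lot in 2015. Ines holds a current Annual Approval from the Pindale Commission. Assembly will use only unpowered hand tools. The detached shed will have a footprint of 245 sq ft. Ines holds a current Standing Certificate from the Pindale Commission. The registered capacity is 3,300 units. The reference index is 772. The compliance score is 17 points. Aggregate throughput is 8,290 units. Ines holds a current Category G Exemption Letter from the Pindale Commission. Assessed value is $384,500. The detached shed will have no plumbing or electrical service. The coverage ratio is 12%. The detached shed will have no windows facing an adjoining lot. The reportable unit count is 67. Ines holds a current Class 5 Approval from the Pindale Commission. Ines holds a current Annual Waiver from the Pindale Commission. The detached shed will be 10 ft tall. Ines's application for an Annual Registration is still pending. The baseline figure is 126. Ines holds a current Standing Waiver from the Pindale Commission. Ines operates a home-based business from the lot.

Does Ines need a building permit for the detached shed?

Exception (a) does not apply: the structure's footprint is 245 sq ft, not less than 230 sq ft.
All of (b)'s requirements are met (the reference index is 772, less than the 791 limit; a current Category G Exemption Letter is held; assembly uses only hand tools). Considering the limiting provisions: (f) would limit (b) — assessed value is $384,500, under the $390,000 limit — but (g) sets (f) aside: (g) operates against (f): the registered capacity is 3,300 units, below the 4,280 units limit. (h) would limit (g) — the compliance score is 17 points, meeting the 14 points threshold — but (i) sets (h) aside: (i) operates against (h): a current Standing Waiver is held. (j) is engaged (a current Class 5 Approval is held), but is set aside by (k): (k) is triggered — the coverage ratio is 12%, below the 14% limit. (l), which would lift (k), does not operate here — the reportable unit count is 67, not below 64. Exception (b) stands.
Exception (c)'s conditions are all satisfied: a current Annual Approval is held; a current Standing Certificate is held; there is no plumbing or electrical service. Turning to paragraph (m): (m) operates against (c): the lot is in a historic district. So (c) is unavailable.
Exception (d) is satisfied on its face — no windows face an adjoining lot; a current Annual Waiver is held. But: (n) operates against (d): a home-based business operates on the lot. (o), which would lift (n), is not triggered — aggregate throughput is 8,290 units, not less than 8,290 units. Exception (d) does not apply.
Exception (e) does not apply: there is no Annual Registration in force.

No — exception (b) applies; Ines does not need a building permit.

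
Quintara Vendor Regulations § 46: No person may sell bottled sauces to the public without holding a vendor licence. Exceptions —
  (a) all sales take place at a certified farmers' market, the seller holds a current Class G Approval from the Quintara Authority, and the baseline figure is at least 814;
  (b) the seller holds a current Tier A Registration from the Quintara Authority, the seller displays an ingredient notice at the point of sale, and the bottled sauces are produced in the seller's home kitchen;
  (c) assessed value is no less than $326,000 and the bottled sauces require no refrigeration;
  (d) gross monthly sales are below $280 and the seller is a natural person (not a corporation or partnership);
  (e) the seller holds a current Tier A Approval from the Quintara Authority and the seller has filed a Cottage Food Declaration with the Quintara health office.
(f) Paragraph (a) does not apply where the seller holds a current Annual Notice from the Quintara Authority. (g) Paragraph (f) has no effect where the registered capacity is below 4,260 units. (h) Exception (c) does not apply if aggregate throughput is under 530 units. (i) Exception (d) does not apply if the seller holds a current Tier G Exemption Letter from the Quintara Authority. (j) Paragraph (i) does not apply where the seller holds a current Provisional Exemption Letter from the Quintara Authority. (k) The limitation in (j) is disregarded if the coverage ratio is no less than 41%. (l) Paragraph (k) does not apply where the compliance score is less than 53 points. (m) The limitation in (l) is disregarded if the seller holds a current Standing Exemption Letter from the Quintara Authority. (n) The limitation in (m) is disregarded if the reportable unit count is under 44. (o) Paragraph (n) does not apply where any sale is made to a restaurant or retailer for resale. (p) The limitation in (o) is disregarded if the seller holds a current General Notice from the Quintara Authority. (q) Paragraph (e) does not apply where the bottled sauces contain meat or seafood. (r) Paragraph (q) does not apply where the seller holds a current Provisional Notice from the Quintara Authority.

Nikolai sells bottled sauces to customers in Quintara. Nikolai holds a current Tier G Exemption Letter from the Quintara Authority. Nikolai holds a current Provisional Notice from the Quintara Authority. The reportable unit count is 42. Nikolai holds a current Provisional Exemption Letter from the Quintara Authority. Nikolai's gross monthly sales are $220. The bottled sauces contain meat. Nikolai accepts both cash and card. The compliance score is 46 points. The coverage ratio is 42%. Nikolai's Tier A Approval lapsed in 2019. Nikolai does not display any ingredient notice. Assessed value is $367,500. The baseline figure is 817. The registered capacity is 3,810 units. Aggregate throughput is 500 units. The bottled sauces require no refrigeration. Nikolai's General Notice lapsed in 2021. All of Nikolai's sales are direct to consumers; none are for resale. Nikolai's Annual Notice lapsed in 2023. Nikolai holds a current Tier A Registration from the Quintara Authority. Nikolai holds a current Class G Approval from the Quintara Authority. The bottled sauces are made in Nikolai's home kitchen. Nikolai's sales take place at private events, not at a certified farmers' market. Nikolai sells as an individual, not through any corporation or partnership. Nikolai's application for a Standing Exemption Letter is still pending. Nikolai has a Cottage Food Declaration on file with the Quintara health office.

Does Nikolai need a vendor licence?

No — exception (d) applies; Nikolai is not required to hold a vendor licence.

Exception (a) requires that all sales take place at a certified farmers' market; but sales are at private events, not a certified farmers' market, so (a) is unavailable.
Exception (b) does not apply: no ingredient notice is displayed.
All of (c)'s requirements are met (assessed value is $367,500, meeting the $326,000 threshold; the bottled sauces are shelf-stable). Turning to paragraph (h): (h) operates against (c): aggregate throughput is 500 units, under the 530 units limit. So (c) is unavailable.
Exception (d)'s conditions are all satisfied: gross monthly sales are $220, below the $280 limit; the seller is a natural person. Considering the limiting provisions: (i) is engaged (a current Tier G Exemption Letter is held), but is itself disapplied by (j): (j) applies — a current Provisional Exemption Letter is held. (k) is triggered (the coverage ratio is 42%, meeting the 41% threshold), but is itself disapplied by (l): (l) is engaged — the compliance score is 46 points, less than the 53 points limit. (m), which would lift (l), is inapplicable — there is no Standing Exemption Letter in force. So (d) applies.
Exception (e) does not apply: the Tier A Approval is not current.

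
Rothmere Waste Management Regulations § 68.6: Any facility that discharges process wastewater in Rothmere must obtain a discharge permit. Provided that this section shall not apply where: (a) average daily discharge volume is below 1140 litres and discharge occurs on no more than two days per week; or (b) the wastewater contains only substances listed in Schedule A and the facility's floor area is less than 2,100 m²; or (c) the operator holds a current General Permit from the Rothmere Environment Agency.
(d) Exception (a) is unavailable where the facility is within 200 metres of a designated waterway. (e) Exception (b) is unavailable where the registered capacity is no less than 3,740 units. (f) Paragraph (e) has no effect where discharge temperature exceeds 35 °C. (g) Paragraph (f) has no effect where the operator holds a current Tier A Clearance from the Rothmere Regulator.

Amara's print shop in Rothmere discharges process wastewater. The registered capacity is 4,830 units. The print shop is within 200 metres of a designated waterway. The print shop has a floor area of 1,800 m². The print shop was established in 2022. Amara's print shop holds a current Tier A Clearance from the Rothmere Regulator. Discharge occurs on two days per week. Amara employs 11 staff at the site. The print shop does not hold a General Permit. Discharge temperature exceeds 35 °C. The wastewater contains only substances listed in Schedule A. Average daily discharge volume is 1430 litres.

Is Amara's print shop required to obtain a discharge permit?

Yes — Amara's print shop must obtain a discharge permit.

Exception (a) fails — average daily discharge volume is 1430 litres, not below 1140 litres.
All of (b)'s requirements are met (the wastewater is Schedule-A-only; the facility's floor area is 1,800 m², less than the 2,100 m² limit). But: (e) applies — the registered capacity is 4,830 units, meeting the 3,740 units threshold. (f) would limit (e) — discharge temperature exceeds 35 °C — but (g) sets (f) aside: (g) operates against (f): a current Tier A Clearance is held. Exception (b) does not apply.
Exception (c) does not apply: no General Permit is held.
No exception displaces § 68.6.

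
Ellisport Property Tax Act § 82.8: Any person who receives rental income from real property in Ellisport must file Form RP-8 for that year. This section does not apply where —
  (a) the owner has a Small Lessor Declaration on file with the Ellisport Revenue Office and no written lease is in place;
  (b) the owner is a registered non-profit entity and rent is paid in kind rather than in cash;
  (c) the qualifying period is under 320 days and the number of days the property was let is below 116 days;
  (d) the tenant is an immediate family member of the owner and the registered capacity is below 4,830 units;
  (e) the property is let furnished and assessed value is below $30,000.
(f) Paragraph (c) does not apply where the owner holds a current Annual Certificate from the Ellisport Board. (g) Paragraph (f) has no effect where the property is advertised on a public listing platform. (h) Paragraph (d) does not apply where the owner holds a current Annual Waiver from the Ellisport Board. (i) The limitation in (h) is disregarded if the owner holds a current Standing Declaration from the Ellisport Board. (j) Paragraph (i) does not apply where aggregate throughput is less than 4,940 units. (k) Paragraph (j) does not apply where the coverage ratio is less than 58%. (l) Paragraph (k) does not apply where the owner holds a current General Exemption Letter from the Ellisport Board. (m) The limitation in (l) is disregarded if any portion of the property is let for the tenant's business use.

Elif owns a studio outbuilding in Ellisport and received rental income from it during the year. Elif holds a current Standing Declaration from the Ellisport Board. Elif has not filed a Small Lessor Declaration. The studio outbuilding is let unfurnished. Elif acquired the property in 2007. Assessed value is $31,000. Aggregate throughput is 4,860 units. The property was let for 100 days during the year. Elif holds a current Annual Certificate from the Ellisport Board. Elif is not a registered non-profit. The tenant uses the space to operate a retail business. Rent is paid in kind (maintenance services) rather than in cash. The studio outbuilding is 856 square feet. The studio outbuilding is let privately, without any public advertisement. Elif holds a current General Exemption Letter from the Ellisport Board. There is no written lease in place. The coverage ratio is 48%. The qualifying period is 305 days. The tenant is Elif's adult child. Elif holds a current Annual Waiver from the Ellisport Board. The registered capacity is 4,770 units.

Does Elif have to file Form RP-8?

No — exception (d) applies; Elif is not required to file Form RP-8.

Exception (a) does not apply: no Small Lessor Declaration is on file.
Exception (b) fails — Elif is not a registered non-profit.
Exception (c)'s conditions are all satisfied: the qualifying period is 305 days, under the 320 days limit; the number of days the property was let is 100 days, below the 116 days limit. However, paragraphs (f)–(g) must be considered: (f) is engaged — a current Annual Certificate is held. (g), which would lift (f), is inapplicable — the property is let privately without advertisement. So (c) is unavailable.
All of (d)'s requirements are met (the tenant is an immediate family member; the registered capacity is 4,770 units, below the 4,830 units limit). Considering the limiting provisions: (h) would limit (d) — a current Annual Waiver is held — but (i) sets (h) aside: (i) is engaged — a current Standing Declaration is held. (j) would limit (i) — aggregate throughput is 4,860 units, less than the 4,940 units limit — but (k) sets (j) aside: (k) operates against (j): the coverage ratio is 48%, less than the 58% limit. (l) is triggered (a current General Exemption Letter is held), but yields to (m): (m) operates against (l): the space is let for business use. So (d) applies.
Exception (e) does not apply: the property is let unfurnished.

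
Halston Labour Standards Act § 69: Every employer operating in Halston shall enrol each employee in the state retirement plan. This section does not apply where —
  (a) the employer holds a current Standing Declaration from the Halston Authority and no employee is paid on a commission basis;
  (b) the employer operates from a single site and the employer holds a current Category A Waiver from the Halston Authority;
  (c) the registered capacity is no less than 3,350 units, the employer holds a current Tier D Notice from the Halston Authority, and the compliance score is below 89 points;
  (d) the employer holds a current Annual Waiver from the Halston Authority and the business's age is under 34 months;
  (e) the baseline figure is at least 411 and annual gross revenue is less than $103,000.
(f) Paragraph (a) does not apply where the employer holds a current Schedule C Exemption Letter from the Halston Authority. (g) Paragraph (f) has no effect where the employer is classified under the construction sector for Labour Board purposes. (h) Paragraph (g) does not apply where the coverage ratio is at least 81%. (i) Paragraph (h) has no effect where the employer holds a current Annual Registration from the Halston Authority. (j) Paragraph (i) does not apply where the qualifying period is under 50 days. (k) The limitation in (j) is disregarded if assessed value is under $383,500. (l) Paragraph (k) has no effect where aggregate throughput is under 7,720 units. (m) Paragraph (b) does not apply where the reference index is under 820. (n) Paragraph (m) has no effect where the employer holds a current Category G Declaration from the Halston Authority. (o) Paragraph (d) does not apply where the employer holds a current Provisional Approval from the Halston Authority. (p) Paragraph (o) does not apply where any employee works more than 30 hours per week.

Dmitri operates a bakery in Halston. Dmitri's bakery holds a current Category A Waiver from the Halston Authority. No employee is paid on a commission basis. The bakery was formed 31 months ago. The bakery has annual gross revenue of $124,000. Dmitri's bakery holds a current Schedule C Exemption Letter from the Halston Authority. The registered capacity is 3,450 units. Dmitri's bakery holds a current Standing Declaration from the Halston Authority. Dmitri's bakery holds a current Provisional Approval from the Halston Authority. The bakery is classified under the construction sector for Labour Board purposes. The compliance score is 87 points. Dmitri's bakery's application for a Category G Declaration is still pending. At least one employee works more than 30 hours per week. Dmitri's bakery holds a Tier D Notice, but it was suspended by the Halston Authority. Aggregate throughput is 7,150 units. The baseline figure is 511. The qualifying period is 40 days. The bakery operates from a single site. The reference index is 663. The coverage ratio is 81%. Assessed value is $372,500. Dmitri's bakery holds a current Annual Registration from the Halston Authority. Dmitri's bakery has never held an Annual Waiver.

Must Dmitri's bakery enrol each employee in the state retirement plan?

Yes — Dmitri's bakery must enrol each employee in the state retirement plan.

Exception (a): a current Standing Declaration is held; no employee is paid on commission — every condition holds. But: (f) operates — a current Schedule C Exemption Letter is held. (g) applies (the bakery is classified under the construction sector), but is itself disapplied by (h): (h) is engaged — the coverage ratio is 81%, meeting the 81% threshold. (i) is triggered (a current Annual Registration is held), but is overridden by (j): (j) operates — the qualifying period is 40 days, under the 50 days limit. (k) is engaged (assessed value is $372,500, under the $383,500 limit), but is overridden by (l): (l) applies — aggregate throughput is 7,150 units, under the 7,720 units limit. (a) is therefore removed.
Exception (b) is satisfied on its face — the employer operates from a single site; a current Category A Waiver is held. But: (m) is engaged — the reference index is 663, under the 820 limit. (n) is inapplicable (there is no Category G Declaration in force), so (m) stands. So (b) is unavailable.
Exception (c) requires that the employer holds a current Tier D Notice from the Halston Authority; but no current Tier D Notice is held, so (c) is unavailable.
Exception (d) requires that the employer holds a current Annual Waiver from the Halston Authority; but no current Annual Waiver is held, so (d) is unavailable.
Exception (e) requires that annual gross revenue is less than $103,000; but annual gross revenue is $124,000, not less than $103,000, so (e) is unavailable.
Every exception is unavailable, so the rule governs.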